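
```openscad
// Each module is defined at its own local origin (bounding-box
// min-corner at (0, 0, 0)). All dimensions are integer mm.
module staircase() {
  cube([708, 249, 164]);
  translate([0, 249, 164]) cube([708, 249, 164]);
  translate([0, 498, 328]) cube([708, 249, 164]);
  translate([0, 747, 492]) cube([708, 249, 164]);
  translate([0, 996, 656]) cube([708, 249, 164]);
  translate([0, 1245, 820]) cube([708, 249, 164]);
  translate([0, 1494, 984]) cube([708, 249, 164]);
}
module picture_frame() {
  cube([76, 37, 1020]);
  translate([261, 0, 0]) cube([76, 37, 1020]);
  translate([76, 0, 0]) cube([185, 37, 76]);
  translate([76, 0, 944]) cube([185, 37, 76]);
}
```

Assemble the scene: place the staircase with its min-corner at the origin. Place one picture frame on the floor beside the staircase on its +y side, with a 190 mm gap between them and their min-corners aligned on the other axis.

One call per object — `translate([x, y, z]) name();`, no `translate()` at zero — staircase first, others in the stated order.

staircase();
translate([0, 1933, 0]) picture_frame();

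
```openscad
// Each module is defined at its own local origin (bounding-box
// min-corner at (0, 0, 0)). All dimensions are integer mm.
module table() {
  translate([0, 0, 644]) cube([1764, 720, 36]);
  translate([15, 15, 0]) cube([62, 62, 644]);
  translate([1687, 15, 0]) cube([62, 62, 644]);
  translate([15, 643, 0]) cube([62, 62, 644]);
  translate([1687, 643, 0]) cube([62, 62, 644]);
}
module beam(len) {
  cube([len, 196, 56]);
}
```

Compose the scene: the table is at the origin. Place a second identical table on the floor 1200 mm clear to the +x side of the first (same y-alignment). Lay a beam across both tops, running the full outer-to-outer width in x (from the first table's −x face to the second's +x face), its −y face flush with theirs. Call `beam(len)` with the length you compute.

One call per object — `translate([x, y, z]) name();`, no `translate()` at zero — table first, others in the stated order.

table();
translate([2964, 0, 0]) table();
translate([0, 0, 680]) beam(4728);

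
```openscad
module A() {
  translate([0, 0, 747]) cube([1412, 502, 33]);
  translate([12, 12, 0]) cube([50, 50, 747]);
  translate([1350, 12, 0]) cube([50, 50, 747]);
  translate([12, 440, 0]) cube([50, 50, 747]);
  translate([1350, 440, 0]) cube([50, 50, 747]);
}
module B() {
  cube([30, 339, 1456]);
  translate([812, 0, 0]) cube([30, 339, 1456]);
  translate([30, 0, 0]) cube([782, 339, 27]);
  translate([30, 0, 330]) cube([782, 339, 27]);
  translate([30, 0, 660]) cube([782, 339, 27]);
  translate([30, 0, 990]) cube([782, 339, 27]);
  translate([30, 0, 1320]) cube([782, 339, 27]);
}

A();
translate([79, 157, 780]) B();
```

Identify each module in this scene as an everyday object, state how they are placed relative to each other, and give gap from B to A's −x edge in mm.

The bookshelf's min-x is at 79; the table's min-x is 0; gap = 79 mm.

A is a table. B is a bookshelf. The bookshelf is on top of the table. The gap from the bookshelf to the table's −x edge is 79 mm.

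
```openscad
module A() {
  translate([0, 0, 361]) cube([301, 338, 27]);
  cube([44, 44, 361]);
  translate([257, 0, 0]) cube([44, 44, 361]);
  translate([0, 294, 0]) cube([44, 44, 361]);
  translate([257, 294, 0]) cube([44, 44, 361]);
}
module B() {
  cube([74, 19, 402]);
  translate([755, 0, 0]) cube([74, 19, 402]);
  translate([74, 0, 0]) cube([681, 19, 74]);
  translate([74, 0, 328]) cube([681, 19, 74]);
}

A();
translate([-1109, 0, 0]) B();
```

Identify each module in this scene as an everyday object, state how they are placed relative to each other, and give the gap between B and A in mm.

The picture frame's nearest face is 280 mm from the stool's −x face.

A is a stool. B is a picture frame. The picture frame is on the floor beside the stool on its −x side. The gap between the picture frame and the stool is 280 mm.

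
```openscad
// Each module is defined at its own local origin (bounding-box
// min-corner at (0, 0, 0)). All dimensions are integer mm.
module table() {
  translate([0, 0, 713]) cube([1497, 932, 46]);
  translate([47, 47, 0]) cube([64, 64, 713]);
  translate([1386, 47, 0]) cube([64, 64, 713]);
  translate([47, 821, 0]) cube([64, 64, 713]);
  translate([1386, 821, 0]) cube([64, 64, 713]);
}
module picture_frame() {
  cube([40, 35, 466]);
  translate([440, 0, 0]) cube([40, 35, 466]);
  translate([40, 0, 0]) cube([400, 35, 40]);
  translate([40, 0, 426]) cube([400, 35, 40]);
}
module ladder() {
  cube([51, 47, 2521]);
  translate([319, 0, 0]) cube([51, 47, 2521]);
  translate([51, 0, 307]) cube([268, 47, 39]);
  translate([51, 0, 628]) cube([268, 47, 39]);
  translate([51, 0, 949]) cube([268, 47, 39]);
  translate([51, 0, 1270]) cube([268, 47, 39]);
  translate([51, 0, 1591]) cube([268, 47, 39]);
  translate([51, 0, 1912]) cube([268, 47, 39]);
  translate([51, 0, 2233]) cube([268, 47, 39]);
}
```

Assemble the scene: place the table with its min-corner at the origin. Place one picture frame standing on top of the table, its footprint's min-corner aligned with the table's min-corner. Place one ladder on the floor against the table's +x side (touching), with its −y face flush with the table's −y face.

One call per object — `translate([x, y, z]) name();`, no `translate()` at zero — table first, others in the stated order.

table();
translate([0, 0, 759]) picture_frame();
translate([1497, 0, 0]) ladder();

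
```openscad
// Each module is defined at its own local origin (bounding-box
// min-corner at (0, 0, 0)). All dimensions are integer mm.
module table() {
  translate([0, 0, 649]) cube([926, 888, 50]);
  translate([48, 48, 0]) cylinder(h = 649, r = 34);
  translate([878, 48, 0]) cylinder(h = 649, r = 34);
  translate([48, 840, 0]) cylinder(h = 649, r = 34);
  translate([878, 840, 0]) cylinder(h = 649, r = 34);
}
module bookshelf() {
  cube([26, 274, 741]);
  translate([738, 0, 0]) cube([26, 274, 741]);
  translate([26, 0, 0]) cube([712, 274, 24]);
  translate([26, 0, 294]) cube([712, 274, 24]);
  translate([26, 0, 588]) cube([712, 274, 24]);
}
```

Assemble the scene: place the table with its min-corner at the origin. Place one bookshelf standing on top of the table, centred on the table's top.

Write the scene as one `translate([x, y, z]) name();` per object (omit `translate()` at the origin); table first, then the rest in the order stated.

table();
translate([81, 307, 699]) bookshelf();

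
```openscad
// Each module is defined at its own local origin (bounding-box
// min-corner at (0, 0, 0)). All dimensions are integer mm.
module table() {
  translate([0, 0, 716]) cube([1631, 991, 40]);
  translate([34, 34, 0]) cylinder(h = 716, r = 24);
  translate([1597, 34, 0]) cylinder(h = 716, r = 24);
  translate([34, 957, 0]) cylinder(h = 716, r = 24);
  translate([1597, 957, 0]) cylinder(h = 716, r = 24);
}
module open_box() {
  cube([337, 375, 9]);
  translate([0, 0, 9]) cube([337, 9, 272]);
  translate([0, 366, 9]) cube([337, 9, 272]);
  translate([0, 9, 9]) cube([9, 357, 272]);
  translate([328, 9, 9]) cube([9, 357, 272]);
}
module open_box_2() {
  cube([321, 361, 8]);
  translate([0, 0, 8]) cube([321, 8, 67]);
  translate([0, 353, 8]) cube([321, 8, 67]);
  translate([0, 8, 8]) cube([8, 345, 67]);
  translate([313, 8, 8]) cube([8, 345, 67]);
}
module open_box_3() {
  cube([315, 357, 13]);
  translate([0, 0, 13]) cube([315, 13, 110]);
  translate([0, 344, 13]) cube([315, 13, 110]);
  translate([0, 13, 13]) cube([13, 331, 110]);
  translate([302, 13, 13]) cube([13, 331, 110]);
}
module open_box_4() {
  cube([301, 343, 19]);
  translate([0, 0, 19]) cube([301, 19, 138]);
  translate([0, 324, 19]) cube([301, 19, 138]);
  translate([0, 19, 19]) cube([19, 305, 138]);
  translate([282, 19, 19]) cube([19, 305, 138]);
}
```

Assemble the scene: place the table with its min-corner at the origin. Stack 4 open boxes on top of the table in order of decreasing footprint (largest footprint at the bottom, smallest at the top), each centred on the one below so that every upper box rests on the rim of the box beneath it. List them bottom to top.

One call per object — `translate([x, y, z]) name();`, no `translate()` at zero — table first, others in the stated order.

table();
translate([647, 308, 756]) open_box();
translate([655, 315, 1037]) open_box_2();
translate([658, 317, 1112]) open_box_3();
translate([665, 324, 1235]) open_box_4();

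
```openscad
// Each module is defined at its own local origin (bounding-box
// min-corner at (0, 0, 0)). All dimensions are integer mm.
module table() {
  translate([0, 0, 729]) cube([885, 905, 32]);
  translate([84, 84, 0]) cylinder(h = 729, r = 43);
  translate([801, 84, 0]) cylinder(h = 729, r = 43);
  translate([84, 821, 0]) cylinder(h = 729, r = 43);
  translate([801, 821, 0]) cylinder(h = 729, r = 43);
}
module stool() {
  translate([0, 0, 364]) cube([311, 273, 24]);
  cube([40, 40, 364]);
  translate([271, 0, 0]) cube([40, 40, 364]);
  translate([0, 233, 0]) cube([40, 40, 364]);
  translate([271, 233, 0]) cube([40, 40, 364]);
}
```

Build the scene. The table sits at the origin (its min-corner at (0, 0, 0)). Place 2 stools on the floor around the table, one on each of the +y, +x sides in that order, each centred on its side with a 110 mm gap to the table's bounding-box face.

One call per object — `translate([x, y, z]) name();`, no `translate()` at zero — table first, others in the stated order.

table();
translate([287, 1015, 0]) stool();
translate([995, 316, 0]) stool();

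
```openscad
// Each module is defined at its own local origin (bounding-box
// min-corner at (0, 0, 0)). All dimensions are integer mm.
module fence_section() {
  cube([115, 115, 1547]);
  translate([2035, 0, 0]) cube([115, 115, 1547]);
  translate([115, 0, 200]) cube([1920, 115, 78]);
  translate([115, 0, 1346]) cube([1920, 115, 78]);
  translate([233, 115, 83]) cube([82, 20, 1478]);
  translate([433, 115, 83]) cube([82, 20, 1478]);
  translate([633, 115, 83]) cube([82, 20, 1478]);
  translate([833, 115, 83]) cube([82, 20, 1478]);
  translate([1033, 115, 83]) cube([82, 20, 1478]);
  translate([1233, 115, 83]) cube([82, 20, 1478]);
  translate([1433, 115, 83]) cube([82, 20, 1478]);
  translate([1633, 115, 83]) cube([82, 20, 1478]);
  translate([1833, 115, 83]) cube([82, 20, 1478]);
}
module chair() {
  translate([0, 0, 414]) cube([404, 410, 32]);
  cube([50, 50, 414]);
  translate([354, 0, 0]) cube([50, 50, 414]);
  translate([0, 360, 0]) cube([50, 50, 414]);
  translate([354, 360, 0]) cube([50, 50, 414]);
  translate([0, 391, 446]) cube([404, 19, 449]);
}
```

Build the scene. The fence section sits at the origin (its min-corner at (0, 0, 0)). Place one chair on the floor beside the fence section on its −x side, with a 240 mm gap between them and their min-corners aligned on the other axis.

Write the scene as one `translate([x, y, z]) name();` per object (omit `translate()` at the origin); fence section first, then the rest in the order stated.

fence_section();
translate([-644, 0, 0]) chair();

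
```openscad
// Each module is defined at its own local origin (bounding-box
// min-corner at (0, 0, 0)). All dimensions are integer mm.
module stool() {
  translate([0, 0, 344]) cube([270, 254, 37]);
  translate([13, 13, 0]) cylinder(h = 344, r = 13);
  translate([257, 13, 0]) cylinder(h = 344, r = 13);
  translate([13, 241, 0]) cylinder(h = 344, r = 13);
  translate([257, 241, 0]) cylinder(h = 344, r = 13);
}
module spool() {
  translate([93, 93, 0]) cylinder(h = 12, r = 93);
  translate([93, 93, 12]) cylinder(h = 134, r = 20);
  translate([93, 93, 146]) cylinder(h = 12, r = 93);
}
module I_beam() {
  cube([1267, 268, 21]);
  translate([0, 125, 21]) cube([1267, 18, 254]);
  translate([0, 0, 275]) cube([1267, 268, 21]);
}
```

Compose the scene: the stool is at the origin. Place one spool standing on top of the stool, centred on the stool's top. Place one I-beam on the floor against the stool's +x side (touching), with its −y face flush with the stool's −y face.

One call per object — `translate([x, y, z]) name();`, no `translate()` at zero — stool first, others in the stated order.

stool();
translate([42, 34, 381]) spool();
translate([270, 0, 0]) I_beam();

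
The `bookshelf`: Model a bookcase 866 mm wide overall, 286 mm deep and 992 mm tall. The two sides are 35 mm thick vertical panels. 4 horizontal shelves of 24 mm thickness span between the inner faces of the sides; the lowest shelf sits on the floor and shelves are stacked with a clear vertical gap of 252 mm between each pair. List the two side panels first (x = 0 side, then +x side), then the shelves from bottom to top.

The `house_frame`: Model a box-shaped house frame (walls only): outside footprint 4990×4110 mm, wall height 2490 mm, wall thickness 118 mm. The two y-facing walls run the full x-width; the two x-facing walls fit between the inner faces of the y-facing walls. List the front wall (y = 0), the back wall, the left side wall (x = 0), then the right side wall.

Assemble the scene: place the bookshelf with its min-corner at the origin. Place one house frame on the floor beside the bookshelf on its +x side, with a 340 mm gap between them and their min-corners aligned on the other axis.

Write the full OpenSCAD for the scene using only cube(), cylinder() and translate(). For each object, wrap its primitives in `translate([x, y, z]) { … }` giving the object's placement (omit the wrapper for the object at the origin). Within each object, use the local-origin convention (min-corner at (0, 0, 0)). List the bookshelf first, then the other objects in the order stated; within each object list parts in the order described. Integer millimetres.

cube([35, 286, 992]);
translate([831, 0, 0]) cube([35, 286, 992]);
translate([35, 0, 0]) cube([796, 286, 24]);
translate([35, 0, 276]) cube([796, 286, 24]);
translate([35, 0, 552]) cube([796, 286, 24]);
translate([35, 0, 828]) cube([796, 286, 24]);
translate([1206, 0, 0]) {
  cube([4990, 118, 2490]);
  translate([0, 3992, 0]) cube([4990, 118, 2490]);
  translate([0, 118, 0]) cube([118, 3874, 2490]);
  translate([4872, 118, 0]) cube([118, 3874, 2490]);
}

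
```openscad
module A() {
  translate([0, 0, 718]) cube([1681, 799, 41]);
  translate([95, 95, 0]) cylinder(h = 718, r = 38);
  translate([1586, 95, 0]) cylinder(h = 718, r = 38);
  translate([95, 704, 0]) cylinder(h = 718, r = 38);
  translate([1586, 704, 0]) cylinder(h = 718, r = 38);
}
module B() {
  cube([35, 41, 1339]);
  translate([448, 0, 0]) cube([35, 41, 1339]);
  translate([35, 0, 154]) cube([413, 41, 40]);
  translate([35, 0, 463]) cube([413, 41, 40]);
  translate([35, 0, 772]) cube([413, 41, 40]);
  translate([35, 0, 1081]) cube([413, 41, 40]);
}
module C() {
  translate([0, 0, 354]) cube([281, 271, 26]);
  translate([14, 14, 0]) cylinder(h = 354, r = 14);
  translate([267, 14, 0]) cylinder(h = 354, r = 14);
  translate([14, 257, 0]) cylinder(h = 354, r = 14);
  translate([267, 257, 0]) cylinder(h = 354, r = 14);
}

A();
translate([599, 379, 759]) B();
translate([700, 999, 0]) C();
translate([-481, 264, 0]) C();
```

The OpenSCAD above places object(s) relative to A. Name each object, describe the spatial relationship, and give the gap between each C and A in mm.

Each stool's nearest face is 200 mm from the table's bounding box.

A is a table. B is a ladder. C is a stool. The ladder is on top of the table, centred. Two stools sit around the table at the +y, −x sides. The gap between each stool and the table is 200 mm.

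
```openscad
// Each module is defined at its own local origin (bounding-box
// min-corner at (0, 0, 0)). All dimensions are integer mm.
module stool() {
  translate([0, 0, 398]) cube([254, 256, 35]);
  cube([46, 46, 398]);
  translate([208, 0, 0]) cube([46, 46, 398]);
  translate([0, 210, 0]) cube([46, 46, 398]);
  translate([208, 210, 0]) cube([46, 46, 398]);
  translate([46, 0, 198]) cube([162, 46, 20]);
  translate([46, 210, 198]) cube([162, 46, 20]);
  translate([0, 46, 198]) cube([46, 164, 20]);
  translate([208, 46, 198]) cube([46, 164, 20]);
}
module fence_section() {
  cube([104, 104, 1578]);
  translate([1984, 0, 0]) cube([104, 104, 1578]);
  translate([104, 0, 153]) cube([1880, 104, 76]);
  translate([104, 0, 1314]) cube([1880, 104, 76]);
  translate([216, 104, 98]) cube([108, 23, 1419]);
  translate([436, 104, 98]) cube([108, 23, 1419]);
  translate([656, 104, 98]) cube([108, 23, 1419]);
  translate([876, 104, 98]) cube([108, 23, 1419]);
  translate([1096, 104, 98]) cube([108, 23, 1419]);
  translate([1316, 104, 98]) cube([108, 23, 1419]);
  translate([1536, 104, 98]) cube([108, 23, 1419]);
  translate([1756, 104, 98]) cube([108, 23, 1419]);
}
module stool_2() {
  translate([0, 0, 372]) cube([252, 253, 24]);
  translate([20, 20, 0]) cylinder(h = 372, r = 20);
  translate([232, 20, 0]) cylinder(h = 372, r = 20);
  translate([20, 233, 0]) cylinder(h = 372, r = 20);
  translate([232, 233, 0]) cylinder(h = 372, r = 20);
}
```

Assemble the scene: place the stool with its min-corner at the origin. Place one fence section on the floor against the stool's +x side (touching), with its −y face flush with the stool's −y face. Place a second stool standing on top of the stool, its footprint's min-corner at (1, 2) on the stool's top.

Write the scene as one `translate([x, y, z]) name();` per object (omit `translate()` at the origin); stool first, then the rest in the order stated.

stool();
translate([254, 0, 0]) fence_section();
translate([1, 2, 433]) stool_2();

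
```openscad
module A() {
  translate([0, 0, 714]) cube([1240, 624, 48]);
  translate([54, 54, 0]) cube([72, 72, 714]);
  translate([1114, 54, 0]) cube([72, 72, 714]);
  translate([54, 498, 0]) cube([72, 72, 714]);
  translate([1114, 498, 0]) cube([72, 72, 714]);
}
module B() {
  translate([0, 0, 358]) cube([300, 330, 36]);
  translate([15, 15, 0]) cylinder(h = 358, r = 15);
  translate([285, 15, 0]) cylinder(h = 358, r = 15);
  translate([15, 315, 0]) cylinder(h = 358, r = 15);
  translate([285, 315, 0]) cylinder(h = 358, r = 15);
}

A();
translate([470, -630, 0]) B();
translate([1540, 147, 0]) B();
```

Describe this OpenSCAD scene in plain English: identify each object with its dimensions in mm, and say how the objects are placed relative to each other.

A is a rectangular dining table. The top is 1240×624×48 mm with its upper surface at z = 762 mm. It stands on four 72×72 mm square legs, each inset 54 mm from the nearest pair of top edges, running from the floor to the underside of the top.

B is a four-legged stool. The seat is 300×330 mm, 36 mm thick, top at z = 394 mm. It stands on four round legs, each 30 mm in diameter, from z = 0 to the seat underside, each leg's axis is inset half a diameter from the nearest pair of seat edges (so the leg's bounding box is flush with the corner).

Two stools sit around the table at the −y, +x sides.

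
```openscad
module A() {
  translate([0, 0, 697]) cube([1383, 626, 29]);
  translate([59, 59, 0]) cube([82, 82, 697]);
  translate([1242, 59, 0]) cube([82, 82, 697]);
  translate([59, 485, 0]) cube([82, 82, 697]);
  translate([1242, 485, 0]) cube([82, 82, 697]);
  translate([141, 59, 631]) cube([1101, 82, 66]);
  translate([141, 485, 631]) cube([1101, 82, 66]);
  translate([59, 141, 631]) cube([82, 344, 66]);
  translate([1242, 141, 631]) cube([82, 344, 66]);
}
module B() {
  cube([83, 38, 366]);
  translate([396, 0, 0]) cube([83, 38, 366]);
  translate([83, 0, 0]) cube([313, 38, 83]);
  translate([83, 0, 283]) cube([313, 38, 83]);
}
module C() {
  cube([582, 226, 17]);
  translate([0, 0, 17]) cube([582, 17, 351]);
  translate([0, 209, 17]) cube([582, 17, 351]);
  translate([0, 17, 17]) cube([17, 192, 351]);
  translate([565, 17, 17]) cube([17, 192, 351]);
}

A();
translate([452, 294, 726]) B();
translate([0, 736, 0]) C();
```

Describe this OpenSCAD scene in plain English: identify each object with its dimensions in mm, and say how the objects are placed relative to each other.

A is a table: top 1383 mm (x) × 626 mm (y), 29 mm thick, upper face at z = 726 mm, on four 82×82 mm square legs, each inset 59 mm from the nearest pair of top edges, running from z = 0 to the bottom of the top. Four apron rails, 82 mm thick and 66 mm tall, run between adjacent legs with their top edges flush with the underside of the top and their outer faces flush with the legs' outer faces.

B is a rectangular picture frame lying in the x–z plane (depth along y). The opening is 313 mm wide (x) by 200 mm tall (z), surrounded by a border 83 mm wide on all four sides. The frame is 38 mm deep and is made of two full-height vertical stiles with two horizontal rails fitted between them.

C is an open storage box with external size 582×226×368 mm and wall thickness 17 mm (the base is also 17 mm thick). The base covers the whole footprint; the four walls stand on the base, with the y-facing walls full-width and the x-facing walls fitting between their inner faces.

The picture frame is on top of the table, centred. The open box is on the floor beside the table on its +y side.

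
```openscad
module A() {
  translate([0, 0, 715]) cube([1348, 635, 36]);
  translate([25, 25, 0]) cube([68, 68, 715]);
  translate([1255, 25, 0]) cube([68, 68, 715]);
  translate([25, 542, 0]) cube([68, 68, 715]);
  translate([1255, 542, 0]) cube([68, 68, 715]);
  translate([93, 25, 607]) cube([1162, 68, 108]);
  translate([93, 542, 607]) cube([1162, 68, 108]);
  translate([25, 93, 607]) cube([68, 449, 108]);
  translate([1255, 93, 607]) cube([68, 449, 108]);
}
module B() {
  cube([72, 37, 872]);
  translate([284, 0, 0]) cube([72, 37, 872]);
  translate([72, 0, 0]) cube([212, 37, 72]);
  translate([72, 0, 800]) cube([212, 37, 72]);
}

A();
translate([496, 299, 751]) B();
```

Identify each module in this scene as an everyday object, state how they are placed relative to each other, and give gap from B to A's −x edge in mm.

The picture frame's min-x is at 496; the table's min-x is 0; gap = 496 mm.

A is a table. B is a picture frame. The picture frame is on top of the table, centred. The gap from the picture frame to the table's −x edge is 496 mm.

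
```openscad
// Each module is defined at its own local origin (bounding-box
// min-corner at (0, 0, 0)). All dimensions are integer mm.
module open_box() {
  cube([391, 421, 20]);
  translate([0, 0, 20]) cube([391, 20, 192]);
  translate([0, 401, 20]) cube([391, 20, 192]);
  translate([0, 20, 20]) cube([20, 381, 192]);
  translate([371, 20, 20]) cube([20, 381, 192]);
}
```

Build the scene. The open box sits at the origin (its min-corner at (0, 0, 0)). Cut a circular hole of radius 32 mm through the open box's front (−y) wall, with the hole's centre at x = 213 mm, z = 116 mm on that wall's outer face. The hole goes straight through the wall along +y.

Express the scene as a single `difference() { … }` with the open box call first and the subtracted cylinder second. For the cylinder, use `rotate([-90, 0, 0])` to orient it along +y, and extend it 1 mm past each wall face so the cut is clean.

difference() {
  open_box();
  translate([213, -1, 116]) rotate([-90, 0, 0]) cylinder(h = 22, r = 32);
}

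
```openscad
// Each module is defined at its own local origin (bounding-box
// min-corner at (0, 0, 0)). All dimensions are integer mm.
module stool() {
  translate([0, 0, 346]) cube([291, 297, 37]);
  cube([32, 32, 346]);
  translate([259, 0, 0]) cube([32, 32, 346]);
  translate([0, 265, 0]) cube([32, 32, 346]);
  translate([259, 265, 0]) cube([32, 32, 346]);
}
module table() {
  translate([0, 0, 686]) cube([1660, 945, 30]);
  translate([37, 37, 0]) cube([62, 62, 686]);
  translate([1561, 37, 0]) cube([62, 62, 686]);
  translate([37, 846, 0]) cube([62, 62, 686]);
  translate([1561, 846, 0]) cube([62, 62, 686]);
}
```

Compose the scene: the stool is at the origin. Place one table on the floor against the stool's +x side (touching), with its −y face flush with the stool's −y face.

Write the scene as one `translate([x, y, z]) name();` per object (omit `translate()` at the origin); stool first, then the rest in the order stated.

stool();
translate([291, 0, 0]) table();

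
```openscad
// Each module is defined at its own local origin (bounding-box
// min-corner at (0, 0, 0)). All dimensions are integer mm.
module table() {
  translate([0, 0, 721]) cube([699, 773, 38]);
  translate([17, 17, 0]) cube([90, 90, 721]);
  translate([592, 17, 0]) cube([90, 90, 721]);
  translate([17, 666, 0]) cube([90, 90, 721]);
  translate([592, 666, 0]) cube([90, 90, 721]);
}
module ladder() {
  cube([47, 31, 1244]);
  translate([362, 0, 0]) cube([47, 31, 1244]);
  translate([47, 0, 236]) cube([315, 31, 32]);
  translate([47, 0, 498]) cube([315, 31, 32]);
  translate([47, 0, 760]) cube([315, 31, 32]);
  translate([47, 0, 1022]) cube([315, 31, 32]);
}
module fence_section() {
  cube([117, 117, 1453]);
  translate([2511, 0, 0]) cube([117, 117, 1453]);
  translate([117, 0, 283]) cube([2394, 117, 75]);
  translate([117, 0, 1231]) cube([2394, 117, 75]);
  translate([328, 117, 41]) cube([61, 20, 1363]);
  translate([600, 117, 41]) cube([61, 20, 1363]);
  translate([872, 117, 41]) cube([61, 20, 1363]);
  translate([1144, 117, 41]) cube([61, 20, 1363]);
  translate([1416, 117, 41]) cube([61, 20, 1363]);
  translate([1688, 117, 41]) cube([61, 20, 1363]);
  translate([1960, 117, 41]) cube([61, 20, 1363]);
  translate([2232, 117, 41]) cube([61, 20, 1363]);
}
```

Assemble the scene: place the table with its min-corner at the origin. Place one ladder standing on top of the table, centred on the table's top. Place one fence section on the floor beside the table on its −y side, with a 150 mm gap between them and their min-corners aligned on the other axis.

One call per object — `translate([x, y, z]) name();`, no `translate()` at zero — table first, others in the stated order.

table();
translate([145, 371, 759]) ladder();
translate([0, -287, 0]) fence_section();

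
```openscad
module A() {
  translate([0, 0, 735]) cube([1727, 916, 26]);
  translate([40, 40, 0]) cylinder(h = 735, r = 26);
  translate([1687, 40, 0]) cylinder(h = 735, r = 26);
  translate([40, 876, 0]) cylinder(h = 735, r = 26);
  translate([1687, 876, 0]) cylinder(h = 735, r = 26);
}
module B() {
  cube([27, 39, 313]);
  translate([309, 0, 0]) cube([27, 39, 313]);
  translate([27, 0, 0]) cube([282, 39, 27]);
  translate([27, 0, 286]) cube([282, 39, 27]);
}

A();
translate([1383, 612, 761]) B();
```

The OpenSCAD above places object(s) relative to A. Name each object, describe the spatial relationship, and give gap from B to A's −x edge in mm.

The picture frame's min-x is at 1383; the table's min-x is 0; gap = 1383 mm.

A is a table. B is a picture frame. The picture frame is on top of the table. The gap from the picture frame to the table's −x edge is 1383 mm.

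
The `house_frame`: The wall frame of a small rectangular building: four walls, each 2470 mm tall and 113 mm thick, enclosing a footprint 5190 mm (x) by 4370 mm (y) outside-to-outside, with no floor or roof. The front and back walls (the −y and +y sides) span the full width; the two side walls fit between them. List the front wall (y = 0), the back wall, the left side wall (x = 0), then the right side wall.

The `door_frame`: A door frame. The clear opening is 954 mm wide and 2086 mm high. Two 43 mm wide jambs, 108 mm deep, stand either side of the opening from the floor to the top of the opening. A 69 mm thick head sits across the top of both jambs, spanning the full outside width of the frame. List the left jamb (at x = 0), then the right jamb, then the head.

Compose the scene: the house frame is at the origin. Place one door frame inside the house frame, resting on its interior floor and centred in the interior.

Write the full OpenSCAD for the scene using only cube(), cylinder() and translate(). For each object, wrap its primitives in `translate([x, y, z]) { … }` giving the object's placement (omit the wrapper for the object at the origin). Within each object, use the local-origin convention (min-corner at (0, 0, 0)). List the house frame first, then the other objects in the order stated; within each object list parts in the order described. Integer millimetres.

cube([5190, 113, 2470]);
translate([0, 4257, 0]) cube([5190, 113, 2470]);
translate([0, 113, 0]) cube([113, 4144, 2470]);
translate([5077, 113, 0]) cube([113, 4144, 2470]);
translate([2075, 2131, 0]) {
  cube([43, 108, 2086]);
  translate([997, 0, 0]) cube([43, 108, 2086]);
  translate([0, 0, 2086]) cube([1040, 108, 69]);
}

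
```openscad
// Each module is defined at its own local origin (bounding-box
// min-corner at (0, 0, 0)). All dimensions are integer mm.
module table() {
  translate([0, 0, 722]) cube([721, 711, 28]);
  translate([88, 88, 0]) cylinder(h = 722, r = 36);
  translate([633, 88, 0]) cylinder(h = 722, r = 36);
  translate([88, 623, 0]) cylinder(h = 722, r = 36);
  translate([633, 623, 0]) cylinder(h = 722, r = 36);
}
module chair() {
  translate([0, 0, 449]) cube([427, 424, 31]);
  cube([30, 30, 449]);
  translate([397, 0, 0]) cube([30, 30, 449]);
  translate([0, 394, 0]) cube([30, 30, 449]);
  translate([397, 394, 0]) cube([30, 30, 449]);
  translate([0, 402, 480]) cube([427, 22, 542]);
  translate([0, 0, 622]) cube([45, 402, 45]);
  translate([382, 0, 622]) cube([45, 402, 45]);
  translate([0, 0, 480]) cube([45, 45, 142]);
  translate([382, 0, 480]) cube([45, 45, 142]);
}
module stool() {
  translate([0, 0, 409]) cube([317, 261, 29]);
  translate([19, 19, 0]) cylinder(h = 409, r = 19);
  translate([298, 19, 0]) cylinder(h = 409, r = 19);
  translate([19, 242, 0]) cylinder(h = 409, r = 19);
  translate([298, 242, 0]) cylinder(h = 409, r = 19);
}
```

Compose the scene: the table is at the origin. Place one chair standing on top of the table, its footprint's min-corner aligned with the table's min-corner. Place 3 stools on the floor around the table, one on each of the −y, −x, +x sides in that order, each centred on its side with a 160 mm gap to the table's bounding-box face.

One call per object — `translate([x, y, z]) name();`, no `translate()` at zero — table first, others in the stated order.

table();
translate([0, 0, 750]) chair();
translate([202, -421, 0]) stool();
translate([-477, 225, 0]) stool();
translate([881, 225, 0]) stool();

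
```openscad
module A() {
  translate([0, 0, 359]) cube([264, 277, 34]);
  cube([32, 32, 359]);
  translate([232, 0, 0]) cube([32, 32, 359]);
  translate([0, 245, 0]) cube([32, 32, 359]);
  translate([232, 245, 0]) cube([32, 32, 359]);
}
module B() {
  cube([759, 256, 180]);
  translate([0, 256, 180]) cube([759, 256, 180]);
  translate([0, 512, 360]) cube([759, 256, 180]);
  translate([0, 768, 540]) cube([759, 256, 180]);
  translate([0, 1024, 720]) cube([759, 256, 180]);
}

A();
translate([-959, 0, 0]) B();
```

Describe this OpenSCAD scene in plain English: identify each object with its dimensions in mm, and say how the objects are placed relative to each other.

A is a four-legged stool. The seat is 264×277 mm, 34 mm thick, top at z = 393 mm. It stands on four square legs, each 32×32 mm in cross-section, from z = 0 to the seat underside, each flush with a corner of the seat.

B is a straight staircase of 5 solid steps. Each step is 759 mm wide (x), 256 mm deep (y, the going) and 180 mm tall (the rise). The first step rests on the floor; each subsequent step sits one going further in +y and one rise higher in +z, directly behind and above the previous step with no overlap.

The staircase is on the floor beside the stool on its −x side.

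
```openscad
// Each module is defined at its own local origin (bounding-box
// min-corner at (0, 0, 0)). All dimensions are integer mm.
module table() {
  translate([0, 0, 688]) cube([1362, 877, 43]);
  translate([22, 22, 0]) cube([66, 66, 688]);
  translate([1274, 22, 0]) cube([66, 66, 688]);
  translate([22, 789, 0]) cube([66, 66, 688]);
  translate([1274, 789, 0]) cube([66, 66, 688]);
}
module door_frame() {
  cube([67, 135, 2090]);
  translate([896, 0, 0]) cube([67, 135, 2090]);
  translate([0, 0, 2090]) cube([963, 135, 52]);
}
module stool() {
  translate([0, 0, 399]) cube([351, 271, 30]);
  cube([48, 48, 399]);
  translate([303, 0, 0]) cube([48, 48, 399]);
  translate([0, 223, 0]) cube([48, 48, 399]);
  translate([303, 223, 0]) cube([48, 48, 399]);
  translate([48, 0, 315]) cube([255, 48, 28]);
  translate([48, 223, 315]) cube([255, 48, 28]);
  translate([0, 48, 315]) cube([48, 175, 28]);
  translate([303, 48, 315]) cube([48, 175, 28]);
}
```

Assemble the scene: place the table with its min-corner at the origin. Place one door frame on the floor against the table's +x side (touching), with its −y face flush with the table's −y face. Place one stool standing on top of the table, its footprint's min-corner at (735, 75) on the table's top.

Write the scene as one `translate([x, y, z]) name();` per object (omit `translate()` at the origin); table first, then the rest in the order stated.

table();
translate([1362, 0, 0]) door_frame();
translate([735, 75, 731]) stool();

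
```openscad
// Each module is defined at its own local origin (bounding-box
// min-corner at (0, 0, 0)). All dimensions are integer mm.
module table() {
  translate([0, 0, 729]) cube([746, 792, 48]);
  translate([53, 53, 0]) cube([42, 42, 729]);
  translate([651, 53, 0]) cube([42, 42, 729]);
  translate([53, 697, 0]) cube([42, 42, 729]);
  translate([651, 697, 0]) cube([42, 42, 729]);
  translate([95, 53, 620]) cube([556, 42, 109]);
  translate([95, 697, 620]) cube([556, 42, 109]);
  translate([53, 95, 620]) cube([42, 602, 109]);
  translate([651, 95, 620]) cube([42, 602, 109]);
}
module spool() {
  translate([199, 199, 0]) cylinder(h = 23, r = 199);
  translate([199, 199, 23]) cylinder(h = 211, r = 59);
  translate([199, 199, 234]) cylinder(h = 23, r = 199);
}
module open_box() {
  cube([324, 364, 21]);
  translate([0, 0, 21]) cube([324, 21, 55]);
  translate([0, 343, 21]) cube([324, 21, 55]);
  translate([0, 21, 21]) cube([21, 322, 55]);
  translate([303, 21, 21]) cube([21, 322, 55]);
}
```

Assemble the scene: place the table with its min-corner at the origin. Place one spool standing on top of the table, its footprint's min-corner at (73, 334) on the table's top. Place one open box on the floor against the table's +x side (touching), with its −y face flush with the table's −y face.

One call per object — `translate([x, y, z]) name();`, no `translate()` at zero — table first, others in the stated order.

table();
translate([73, 334, 777]) spool();
translate([746, 0, 0]) open_box();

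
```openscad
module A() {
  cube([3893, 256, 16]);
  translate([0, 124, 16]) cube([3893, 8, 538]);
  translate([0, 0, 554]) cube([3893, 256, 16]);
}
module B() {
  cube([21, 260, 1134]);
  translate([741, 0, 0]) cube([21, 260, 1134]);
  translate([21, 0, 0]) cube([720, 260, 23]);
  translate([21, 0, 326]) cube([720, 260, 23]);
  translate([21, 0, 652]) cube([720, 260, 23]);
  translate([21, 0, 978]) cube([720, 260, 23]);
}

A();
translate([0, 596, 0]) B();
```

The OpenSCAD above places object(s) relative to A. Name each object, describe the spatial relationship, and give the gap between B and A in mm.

A is an I-beam. B is a bookshelf. The bookshelf is on the floor beside the I-beam on its +y side. The gap between the bookshelf and the I-beam is 340 mm.

The bookshelf's nearest face is 340 mm from the I-beam's +y face.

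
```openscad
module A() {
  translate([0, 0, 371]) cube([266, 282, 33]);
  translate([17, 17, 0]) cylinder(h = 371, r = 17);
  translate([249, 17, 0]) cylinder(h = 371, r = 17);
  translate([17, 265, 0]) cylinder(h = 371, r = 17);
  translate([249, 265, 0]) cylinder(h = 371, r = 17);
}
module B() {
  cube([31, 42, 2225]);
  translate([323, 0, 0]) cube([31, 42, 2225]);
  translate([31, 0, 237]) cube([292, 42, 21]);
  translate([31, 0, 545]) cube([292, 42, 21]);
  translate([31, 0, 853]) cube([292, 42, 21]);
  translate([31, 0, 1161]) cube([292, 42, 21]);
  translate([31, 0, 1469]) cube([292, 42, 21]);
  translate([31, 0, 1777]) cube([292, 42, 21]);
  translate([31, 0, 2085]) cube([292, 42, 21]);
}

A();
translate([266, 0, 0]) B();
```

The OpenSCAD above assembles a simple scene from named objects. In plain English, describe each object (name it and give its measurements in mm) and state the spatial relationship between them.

A is a simple wooden stool: a rectangular seat 266 mm (x) by 282 mm (y), 33 mm thick, top face at z = 404 mm, on four round legs, each 34 mm in diameter. The legs rest on z = 0, each leg's axis is inset half a diameter from the nearest pair of seat edges (so the leg's bounding box is flush with the corner).

B is a wooden ladder with two side rails of 31×42 mm section and 2225 mm height, set 354 mm apart overall. Between them run 7 rectangular rungs (42 mm deep, 21 mm thick), front faces flush with the rails' −y face. The bottom of the first rung is 237 mm above the floor and each subsequent rung is 308 mm higher than the one below.

The ladder is against the stool's +x side, with their −y faces flush.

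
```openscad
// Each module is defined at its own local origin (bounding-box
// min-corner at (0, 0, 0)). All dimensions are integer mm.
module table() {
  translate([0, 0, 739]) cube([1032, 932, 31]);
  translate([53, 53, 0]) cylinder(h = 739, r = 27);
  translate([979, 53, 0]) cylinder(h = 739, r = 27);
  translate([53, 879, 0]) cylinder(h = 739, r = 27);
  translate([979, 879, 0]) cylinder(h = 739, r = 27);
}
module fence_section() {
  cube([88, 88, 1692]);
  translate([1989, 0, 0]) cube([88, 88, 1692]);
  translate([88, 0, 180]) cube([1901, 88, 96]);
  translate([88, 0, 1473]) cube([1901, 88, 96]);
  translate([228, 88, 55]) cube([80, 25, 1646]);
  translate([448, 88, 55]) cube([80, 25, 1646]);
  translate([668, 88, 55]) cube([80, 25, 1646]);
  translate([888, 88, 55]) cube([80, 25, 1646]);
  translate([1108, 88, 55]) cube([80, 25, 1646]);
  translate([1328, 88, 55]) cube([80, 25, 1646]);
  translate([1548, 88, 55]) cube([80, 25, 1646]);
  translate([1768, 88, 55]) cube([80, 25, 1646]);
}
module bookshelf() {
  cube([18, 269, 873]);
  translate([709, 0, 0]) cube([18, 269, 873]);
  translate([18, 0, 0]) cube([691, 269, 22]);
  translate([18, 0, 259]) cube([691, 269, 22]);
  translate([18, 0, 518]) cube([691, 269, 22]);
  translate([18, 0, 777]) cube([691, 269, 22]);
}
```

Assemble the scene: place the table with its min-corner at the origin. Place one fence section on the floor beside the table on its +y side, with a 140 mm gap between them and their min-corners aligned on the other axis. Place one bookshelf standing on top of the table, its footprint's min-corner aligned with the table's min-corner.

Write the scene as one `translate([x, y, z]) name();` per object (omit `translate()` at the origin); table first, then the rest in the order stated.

table();
translate([0, 1072, 0]) fence_section();
translate([0, 0, 770]) bookshelf();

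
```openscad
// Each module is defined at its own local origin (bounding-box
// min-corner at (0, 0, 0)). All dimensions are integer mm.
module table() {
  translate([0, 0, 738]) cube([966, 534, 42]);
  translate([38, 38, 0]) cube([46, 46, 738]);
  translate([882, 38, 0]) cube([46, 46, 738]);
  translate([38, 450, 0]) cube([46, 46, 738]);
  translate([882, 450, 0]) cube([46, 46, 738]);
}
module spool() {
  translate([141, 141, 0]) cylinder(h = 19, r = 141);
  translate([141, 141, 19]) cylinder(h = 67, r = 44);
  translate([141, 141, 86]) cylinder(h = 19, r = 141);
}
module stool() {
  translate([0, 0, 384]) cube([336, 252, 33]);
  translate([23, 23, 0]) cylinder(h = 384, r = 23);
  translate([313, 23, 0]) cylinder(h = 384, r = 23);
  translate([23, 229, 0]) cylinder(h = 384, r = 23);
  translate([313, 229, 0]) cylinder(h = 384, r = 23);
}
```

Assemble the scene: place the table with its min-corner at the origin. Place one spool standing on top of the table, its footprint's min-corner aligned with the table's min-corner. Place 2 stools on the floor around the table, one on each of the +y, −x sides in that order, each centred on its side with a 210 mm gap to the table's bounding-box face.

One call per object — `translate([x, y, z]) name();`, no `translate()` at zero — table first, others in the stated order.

table();
translate([0, 0, 780]) spool();
translate([315, 744, 0]) stool();
translate([-546, 141, 0]) stool();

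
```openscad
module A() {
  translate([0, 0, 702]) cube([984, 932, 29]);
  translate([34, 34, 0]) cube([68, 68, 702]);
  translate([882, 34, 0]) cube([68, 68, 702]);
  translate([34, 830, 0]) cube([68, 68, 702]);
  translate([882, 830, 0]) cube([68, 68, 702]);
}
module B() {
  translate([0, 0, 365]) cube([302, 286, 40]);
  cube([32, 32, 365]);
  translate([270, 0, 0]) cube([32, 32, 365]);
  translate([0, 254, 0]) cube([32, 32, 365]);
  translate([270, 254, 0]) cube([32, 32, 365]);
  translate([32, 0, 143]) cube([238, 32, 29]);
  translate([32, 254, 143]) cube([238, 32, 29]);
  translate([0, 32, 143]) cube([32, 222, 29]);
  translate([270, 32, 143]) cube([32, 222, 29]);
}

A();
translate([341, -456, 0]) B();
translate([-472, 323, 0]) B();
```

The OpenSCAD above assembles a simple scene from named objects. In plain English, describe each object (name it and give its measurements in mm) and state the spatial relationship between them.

A is a table: top 984 mm (x) × 932 mm (y), 29 mm thick, upper face at z = 731 mm, on four 68×68 mm square legs, each inset 34 mm from the nearest pair of top edges, running from z = 0 to the bottom of the top.

B is a simple wooden stool: a rectangular seat 302 mm (x) by 286 mm (y), 40 mm thick, top face at z = 405 mm, on four square legs, each 32×32 mm in cross-section. The legs rest on z = 0, each flush with a corner of the seat. Four stretchers, 32 mm wide and 29 mm tall, connect adjacent legs with their undersides at z = 143 mm, each running between the inner faces of the legs it joins and aligned with the legs' outer faces on the other axis.

Two stools sit around the table at the −y, −x sides.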